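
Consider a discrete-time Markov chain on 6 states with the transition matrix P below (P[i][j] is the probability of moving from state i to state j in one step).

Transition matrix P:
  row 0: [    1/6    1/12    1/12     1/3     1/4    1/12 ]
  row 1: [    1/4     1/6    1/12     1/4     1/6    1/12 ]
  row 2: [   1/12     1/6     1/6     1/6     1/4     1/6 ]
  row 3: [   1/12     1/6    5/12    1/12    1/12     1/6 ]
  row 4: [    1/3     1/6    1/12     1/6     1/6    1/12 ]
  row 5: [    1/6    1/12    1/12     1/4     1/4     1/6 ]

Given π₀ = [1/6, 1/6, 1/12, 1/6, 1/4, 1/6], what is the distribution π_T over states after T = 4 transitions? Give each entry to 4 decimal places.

t=0: π = [0.1667, 0.1667, 0.0833, 0.1667, 0.2500, 0.1667]
t=1: π = [0.2014, 0.1389, 0.1458, 0.2083, 0.1875, 0.1181]
t=2: π = [0.1800, 0.1400, 0.1649, 0.2043, 0.1881, 0.1227]
t=3: π = [0.1789, 0.1414, 0.1652, 0.2015, 0.1886, 0.1243]
t=4: π = [0.1793, 0.1414, 0.1643, 0.2018, 0.1889, 0.1243]

π = [0.1793, 0.1414, 0.1643, 0.2018, 0.1889, 0.1243]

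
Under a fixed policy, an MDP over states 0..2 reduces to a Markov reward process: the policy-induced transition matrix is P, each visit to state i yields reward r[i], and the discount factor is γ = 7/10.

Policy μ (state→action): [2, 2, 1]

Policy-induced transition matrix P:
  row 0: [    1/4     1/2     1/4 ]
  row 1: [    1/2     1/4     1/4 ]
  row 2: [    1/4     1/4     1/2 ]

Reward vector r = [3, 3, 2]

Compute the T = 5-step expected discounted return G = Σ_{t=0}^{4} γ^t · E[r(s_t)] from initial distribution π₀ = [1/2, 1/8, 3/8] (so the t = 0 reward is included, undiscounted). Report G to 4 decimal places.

G = 7.3444

t=0: π = [0.5000, 0.1250, 0.3750], E[r] = 2.6250, γ^t·E[r] = 2.625000, running G = 2.625000
t=1: π = [0.2813, 0.3750, 0.3438], E[r] = 2.6563, γ^t·E[r] = 1.859375, running G = 4.484375
t=2: π = [0.3438, 0.3203, 0.3359], E[r] = 2.6641, γ^t·E[r] = 1.305391, running G = 5.789766
t=3: π = [0.3301, 0.3359, 0.3340], E[r] = 2.6660, γ^t·E[r] = 0.914443, running G = 6.704209
t=4: π = [0.3340, 0.3325, 0.3335], E[r] = 2.6665, γ^t·E[r] = 0.640228, running G = 7.344437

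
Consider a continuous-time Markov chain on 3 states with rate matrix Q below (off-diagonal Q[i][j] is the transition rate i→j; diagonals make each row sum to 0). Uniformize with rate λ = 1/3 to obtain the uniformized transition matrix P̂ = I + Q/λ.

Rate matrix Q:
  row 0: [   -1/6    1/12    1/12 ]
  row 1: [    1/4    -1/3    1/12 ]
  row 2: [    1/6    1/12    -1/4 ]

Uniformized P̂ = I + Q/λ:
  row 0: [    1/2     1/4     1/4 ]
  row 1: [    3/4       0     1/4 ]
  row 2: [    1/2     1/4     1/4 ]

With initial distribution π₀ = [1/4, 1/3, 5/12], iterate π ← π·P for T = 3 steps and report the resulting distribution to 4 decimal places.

t=0: π = [0.2500, 0.3333, 0.4167]
t=1: π = [0.5833, 0.1667, 0.2500]
t=2: π = [0.5417, 0.2083, 0.2500]
t=3: π = [0.5521, 0.1979, 0.2500]

π = [0.5521, 0.1979, 0.2500]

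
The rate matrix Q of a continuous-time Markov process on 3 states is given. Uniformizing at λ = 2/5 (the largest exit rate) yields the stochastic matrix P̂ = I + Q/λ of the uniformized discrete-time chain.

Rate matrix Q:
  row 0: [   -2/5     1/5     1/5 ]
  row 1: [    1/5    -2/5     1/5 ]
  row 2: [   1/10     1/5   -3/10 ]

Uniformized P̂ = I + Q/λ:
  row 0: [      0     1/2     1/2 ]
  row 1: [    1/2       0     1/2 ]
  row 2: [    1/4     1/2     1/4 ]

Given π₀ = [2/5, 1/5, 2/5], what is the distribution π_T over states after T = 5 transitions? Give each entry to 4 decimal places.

t=0: π = [0.4000, 0.2000, 0.4000]
t=1: π = [0.2000, 0.4000, 0.4000]
t=2: π = [0.3000, 0.3000, 0.4000]
t=3: π = [0.2500, 0.3500, 0.4000]
t=4: π = [0.2750, 0.3250, 0.4000]
t=5: π = [0.2625, 0.3375, 0.4000]

π = [0.2625, 0.3375, 0.4000]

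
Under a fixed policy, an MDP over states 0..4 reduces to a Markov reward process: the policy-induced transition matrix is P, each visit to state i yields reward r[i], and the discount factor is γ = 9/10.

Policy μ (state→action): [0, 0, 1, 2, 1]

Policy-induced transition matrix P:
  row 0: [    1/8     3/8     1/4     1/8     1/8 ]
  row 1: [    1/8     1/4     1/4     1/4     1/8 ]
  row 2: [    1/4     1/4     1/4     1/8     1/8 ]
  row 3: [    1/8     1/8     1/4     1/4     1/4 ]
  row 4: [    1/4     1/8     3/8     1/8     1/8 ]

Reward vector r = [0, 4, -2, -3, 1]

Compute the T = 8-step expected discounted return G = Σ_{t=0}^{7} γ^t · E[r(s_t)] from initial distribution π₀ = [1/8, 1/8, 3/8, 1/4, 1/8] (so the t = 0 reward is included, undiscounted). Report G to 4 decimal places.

t=0: π = [0.1250, 0.1250, 0.3750, 0.2500, 0.1250], E[r] = -0.8750, γ^t·E[r] = -0.875000, running G = -0.875000
t=1: π = [0.1875, 0.2188, 0.2656, 0.1719, 0.1563], E[r] = -0.0156, γ^t·E[r] = -0.014063, running G = -0.889063
t=2: π = [0.1777, 0.2324, 0.2695, 0.1738, 0.1465], E[r] = 0.0156, γ^t·E[r] = 0.012656, running G = -0.876406
t=3: π = [0.1770, 0.2322, 0.2683, 0.1758, 0.1467], E[r] = 0.0115, γ^t·E[r] = 0.008365, running G = -0.868041
t=4: π = [0.1769, 0.2318, 0.2683, 0.1760, 0.1470], E[r] = 0.0096, γ^t·E[r] = 0.006267, running G = -0.861774
t=5: π = [0.1769, 0.2317, 0.2684, 0.1760, 0.1470], E[r] = 0.0093, γ^t·E[r] = 0.005483, running G = -0.856292
t=6: π = [0.1769, 0.2317, 0.2684, 0.1760, 0.1470], E[r] = 0.0093, γ^t·E[r] = 0.004955, running G = -0.851337
t=7: π = [0.1769, 0.2317, 0.2684, 0.1760, 0.1470], E[r] = 0.0093, γ^t·E[r] = 0.004466, running G = -0.846871

G = -0.8469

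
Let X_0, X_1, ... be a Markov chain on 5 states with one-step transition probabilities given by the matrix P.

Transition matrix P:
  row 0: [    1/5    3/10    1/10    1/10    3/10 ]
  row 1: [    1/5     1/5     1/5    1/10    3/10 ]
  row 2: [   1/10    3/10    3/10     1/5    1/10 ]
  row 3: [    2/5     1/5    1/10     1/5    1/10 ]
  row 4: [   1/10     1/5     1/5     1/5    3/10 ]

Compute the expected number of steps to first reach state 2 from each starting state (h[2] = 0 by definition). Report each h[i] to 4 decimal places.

First-step conditioning: h[2] = 0; for i ≠ 2, h[i] = 1 + Σ_k P[i][k]·h[k].
  h[0] = 1 + 1/5·h[0] + 3/10·h[1] + 1/10·h[3] + 3/10·h[4]
  h[1] = 1 + 1/5·h[0] + 1/5·h[1] + 1/10·h[3] + 3/10·h[4]
  h[3] = 1 + 2/5·h[0] + 1/5·h[1] + 1/5·h[3] + 1/10·h[4]
  h[4] = 1 + 1/10·h[0] + 1/5·h[1] + 1/5·h[3] + 3/10·h[4]
Solving the 4×4 linear system over states ≠ 2 gives exactly h = [2024/305, 368/61, 0, 2084/305, 1846/305] (h[2] = 0 is the target).

h = [6.6361, 6.0328, 0.0000, 6.8328, 6.0525]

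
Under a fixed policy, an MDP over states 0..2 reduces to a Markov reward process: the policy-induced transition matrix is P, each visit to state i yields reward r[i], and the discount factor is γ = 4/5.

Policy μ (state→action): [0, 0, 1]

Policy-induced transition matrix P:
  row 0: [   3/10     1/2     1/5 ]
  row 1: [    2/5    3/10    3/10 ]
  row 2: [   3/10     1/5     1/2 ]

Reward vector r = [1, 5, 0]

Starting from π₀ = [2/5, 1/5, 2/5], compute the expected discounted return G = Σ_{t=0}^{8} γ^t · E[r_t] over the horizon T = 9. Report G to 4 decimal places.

t=0: π = [0.4000, 0.2000, 0.4000], E[r] = 1.4000, γ^t·E[r] = 1.400000, running G = 1.400000
t=1: π = [0.3200, 0.3400, 0.3400], E[r] = 2.0200, γ^t·E[r] = 1.616000, running G = 3.016000
t=2: π = [0.3340, 0.3300, 0.3360], E[r] = 1.9840, γ^t·E[r] = 1.269760, running G = 4.285760
t=3: π = [0.3330, 0.3332, 0.3338], E[r] = 1.9990, γ^t·E[r] = 1.023488, running G = 5.309248
t=4: π = [0.3333, 0.3332, 0.3335], E[r] = 1.9994, γ^t·E[r] = 0.818962, running G = 6.128210
t=5: π = [0.3333, 0.3333, 0.3334], E[r] = 1.9999, γ^t·E[r] = 0.655331, running G = 6.783542
t=6: π = [0.3333, 0.3333, 0.3333], E[r] = 2.0000, γ^t·E[r] = 0.524281, running G = 7.307823
t=7: π = [0.3333, 0.3333, 0.3333], E[r] = 2.0000, γ^t·E[r] = 0.419429, running G = 7.727252
t=8: π = [0.3333, 0.3333, 0.3333], E[r] = 2.0000, γ^t·E[r] = 0.335544, running G = 8.062796

G = 8.0628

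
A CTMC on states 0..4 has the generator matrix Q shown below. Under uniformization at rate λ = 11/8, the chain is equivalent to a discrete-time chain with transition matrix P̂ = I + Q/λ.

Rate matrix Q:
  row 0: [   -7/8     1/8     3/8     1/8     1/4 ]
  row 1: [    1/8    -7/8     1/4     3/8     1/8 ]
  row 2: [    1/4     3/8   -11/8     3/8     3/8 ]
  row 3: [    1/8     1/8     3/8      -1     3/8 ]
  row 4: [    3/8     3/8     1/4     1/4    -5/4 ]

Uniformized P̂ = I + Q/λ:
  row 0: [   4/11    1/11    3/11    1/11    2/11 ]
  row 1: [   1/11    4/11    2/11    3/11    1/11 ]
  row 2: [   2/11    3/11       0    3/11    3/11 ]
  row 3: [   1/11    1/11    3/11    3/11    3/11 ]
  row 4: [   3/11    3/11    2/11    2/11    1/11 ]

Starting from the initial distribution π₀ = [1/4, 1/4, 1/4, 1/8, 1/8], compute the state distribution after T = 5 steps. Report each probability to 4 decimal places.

t=0: π = [0.2500, 0.2500, 0.2500, 0.1250, 0.1250]
t=1: π = [0.2045, 0.2273, 0.1705, 0.2159, 0.1818]
t=2: π = [0.1952, 0.2169, 0.1890, 0.2190, 0.1798]
t=3: π = [0.1940, 0.2171, 0.1851, 0.2209, 0.1829]
t=4: π = [0.1939, 0.2170, 0.1859, 0.2208, 0.1824]
t=5: π = [0.1938, 0.2171, 0.1857, 0.2209, 0.1825]

π = [0.1938, 0.2171, 0.1857, 0.2209, 0.1825]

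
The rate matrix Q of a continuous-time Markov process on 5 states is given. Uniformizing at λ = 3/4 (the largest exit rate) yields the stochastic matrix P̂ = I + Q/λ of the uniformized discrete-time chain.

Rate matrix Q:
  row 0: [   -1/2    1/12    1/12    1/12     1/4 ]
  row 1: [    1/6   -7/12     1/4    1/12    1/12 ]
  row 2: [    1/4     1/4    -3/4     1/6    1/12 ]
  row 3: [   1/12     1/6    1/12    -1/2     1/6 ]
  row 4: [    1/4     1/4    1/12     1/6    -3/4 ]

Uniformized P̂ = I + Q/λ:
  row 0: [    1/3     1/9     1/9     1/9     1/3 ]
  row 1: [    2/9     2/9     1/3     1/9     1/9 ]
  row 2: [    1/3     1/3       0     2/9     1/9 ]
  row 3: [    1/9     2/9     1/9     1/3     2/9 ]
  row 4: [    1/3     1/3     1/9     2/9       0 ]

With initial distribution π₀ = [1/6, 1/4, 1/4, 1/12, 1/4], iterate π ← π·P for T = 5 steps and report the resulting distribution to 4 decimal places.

t=0: π = [0.1667, 0.2500, 0.2500, 0.0833, 0.2500]
t=1: π = [0.2870, 0.2593, 0.1389, 0.1852, 0.1296]
t=2: π = [0.2634, 0.2202, 0.1533, 0.1821, 0.1811]
t=3: π = [0.2684, 0.2301, 0.1430, 0.1887, 0.1698]
t=4: π = [0.2658, 0.2272, 0.1464, 0.1878, 0.1729]
t=5: π = [0.2664, 0.2282, 0.1453, 0.1883, 0.1718]

π = [0.2664, 0.2282, 0.1453, 0.1883, 0.1718]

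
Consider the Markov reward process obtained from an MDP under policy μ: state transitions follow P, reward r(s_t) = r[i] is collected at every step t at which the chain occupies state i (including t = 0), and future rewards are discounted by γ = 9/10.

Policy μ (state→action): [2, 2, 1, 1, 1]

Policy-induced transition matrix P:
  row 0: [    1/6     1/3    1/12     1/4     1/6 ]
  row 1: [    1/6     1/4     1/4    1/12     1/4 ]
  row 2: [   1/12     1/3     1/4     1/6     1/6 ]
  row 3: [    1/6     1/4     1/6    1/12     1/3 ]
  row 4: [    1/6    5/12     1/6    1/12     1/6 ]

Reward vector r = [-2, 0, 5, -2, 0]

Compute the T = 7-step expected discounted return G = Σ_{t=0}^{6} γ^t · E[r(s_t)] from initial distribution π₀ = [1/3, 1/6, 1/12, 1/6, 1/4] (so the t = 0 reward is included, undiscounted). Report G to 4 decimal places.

t=0: π = [0.3333, 0.1667, 0.0833, 0.1667, 0.2500], E[r] = -0.5833, γ^t·E[r] = -0.583333, running G = -0.583333
t=1: π = [0.1597, 0.3264, 0.1597, 0.1458, 0.2083], E[r] = 0.1875, γ^t·E[r] = 0.168750, running G = -0.414583
t=2: π = [0.1534, 0.3113, 0.1939, 0.1233, 0.2182], E[r] = 0.4161, γ^t·E[r] = 0.337031, running G = -0.077552
t=3: π = [0.1505, 0.3153, 0.1960, 0.1250, 0.2132], E[r] = 0.4288, γ^t·E[r] = 0.312609, running G = 0.235057
t=4: π = [0.1503, 0.3144, 0.1967, 0.1248, 0.2138], E[r] = 0.4335, γ^t·E[r] = 0.284410, running G = 0.519467
t=5: π = [0.1503, 0.3146, 0.1967, 0.1248, 0.2137], E[r] = 0.4336, γ^t·E[r] = 0.256009, running G = 0.775476
t=6: π = [0.1503, 0.3145, 0.1968, 0.1248, 0.2137], E[r] = 0.4337, γ^t·E[r] = 0.230467, running G = 1.005944

G = 1.0059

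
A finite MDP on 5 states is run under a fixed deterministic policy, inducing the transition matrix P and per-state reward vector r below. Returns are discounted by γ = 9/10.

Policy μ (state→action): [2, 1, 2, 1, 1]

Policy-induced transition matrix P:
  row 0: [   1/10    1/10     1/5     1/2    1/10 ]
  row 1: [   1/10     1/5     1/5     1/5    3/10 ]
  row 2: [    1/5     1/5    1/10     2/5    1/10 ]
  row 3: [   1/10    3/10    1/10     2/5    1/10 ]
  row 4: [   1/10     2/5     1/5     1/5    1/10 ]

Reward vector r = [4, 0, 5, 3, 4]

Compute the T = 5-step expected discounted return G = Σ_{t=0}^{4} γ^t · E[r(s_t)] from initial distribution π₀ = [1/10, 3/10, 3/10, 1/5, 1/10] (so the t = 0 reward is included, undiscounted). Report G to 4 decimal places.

t=0: π = [0.1000, 0.3000, 0.3000, 0.2000, 0.1000], E[r] = 2.9000, γ^t·E[r] = 2.900000, running G = 2.900000
t=1: π = [0.1300, 0.2300, 0.1500, 0.3300, 0.1600], E[r] = 2.9000, γ^t·E[r] = 2.610000, running G = 5.510000
t=2: π = [0.1150, 0.2520, 0.1520, 0.3350, 0.1460], E[r] = 2.8090, γ^t·E[r] = 2.275290, running G = 7.785290
t=3: π = [0.1152, 0.2512, 0.1513, 0.3319, 0.1504], E[r] = 2.8146, γ^t·E[r] = 2.051843, running G = 9.837133
t=4: π = [0.1151, 0.2518, 0.1517, 0.3312, 0.1502], E[r] = 2.8135, γ^t·E[r] = 1.845924, running G = 11.683058

G = 11.6831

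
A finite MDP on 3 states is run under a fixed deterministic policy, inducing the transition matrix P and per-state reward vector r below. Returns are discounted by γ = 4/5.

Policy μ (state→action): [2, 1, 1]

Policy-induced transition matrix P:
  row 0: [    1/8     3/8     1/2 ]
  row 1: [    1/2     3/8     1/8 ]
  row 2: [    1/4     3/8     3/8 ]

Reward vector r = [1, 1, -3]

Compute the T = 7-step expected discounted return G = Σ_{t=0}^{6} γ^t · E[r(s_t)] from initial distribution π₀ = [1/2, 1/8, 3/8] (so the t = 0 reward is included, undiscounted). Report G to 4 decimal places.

t=0: π = [0.5000, 0.1250, 0.3750], E[r] = -0.5000, γ^t·E[r] = -0.500000, running G = -0.500000
t=1: π = [0.2188, 0.3750, 0.4063], E[r] = -0.6250, γ^t·E[r] = -0.500000, running G = -1.000000
t=2: π = [0.3164, 0.3750, 0.3086], E[r] = -0.2344, γ^t·E[r] = -0.150000, running G = -1.150000
t=3: π = [0.3042, 0.3750, 0.3208], E[r] = -0.2832, γ^t·E[r] = -0.145000, running G = -1.295000
t=4: π = [0.3057, 0.3750, 0.3193], E[r] = -0.2771, γ^t·E[r] = -0.113500, running G = -1.408500
t=5: π = [0.3055, 0.3750, 0.3195], E[r] = -0.2779, γ^t·E[r] = -0.091050, running G = -1.499550
t=6: π = [0.3056, 0.3750, 0.3194], E[r] = -0.2778, γ^t·E[r] = -0.072815, running G = -1.572365

G = -1.5724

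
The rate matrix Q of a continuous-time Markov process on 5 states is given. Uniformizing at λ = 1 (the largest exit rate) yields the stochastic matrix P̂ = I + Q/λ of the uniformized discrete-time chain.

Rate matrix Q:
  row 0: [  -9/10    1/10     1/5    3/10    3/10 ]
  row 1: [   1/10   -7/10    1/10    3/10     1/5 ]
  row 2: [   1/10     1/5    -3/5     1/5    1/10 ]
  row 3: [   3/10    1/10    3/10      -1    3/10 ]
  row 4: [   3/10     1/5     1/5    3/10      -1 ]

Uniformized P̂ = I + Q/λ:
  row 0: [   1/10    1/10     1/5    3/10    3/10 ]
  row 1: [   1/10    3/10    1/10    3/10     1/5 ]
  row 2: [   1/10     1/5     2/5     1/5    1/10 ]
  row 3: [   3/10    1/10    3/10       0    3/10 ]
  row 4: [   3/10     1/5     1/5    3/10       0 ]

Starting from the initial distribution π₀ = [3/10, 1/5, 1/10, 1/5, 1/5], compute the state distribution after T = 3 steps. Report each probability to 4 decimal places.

π = [0.1776, 0.1781, 0.2533, 0.2123, 0.1787]

t=0: π = [0.3000, 0.2000, 0.1000, 0.2000, 0.2000]
t=1: π = [0.1800, 0.1700, 0.2200, 0.2300, 0.2000]
t=2: π = [0.1860, 0.1760, 0.2500, 0.2090, 0.1790]
t=3: π = [0.1776, 0.1781, 0.2533, 0.2123, 0.1787]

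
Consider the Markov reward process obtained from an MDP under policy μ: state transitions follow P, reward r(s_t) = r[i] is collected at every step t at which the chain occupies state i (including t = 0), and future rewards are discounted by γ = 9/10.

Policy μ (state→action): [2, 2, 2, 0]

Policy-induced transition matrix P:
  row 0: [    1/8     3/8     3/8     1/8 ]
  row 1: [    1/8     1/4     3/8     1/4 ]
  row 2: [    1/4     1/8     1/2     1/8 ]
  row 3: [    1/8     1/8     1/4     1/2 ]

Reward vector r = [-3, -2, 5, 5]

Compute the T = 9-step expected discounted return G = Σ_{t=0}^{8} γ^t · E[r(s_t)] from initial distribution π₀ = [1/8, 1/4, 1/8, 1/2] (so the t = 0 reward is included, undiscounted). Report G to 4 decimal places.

t=0: π = [0.1250, 0.2500, 0.1250, 0.5000], E[r] = 2.2500, γ^t·E[r] = 2.250000, running G = 2.250000
t=1: π = [0.1406, 0.1875, 0.3281, 0.3438], E[r] = 2.5625, γ^t·E[r] = 2.306250, running G = 4.556250
t=2: π = [0.1660, 0.1836, 0.3730, 0.2773], E[r] = 2.3867, γ^t·E[r] = 1.933242, running G = 6.489492
t=3: π = [0.1716, 0.1895, 0.3870, 0.2520], E[r] = 2.3008, γ^t·E[r] = 1.677270, running G = 8.166762
t=4: π = [0.1734, 0.1916, 0.3919, 0.2432], E[r] = 2.2719, γ^t·E[r] = 1.490601, running G = 9.657363
t=5: π = [0.1740, 0.1923, 0.3936, 0.2401], E[r] = 2.2621, γ^t·E[r] = 1.335739, running G = 10.993101
t=6: π = [0.1742, 0.1925, 0.3942, 0.2391], E[r] = 2.2587, γ^t·E[r] = 1.200357, running G = 12.193458
t=7: π = [0.1743, 0.1926, 0.3944, 0.2387], E[r] = 2.2575, γ^t·E[r] = 1.079758, running G = 13.273216
t=8: π = [0.1743, 0.1926, 0.3945, 0.2386], E[r] = 2.2571, γ^t·E[r] = 0.971606, running G = 14.244822

G = 14.2448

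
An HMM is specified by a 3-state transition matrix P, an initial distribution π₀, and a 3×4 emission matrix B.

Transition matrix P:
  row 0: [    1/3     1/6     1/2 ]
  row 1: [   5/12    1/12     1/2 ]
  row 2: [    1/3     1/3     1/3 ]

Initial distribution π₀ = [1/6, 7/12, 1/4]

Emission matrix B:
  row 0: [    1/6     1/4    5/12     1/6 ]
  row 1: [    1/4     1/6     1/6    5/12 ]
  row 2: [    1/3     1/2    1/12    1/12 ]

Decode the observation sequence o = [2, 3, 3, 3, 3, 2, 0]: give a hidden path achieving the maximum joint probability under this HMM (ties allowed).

t=0: δ = [6.944e-02, 9.722e-02, 2.083e-02]  (obs o_0=2)
t=1: δ = [6.752e-03, 4.823e-03, 4.051e-03]  ψ = [1, 0, 1]  (obs o_1=3)
t=2: δ = [3.751e-04, 5.626e-04, 2.813e-04]  ψ = [0, 2, 0]  (obs o_2=3)
t=3: δ = [3.907e-05, 3.907e-05, 2.344e-05]  ψ = [1, 2, 1]  (obs o_3=3)
t=4: δ = [2.713e-06, 3.256e-06, 1.628e-06]  ψ = [1, 2, 0]  (obs o_4=3)
t=5: δ = [5.653e-07, 9.044e-08, 1.357e-07]  ψ = [1, 2, 1]  (obs o_5=2)
t=6: δ = [3.140e-08, 2.355e-08, 9.421e-08]  ψ = [0, 0, 0]  (obs o_6=0)
backtrack: best end state = 2; path = [1, 2, 1, 2, 1, 0, 2]

path = [1, 2, 1, 2, 1, 0, 2]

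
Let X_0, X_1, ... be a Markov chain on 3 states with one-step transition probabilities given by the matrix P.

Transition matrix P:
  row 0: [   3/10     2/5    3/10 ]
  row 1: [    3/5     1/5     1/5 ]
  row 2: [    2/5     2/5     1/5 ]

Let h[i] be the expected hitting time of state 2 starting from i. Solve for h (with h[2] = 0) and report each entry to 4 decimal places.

h = [3.7500, 4.0625, 0.0000]

First-step conditioning: h[2] = 0; for i ≠ 2, h[i] = 1 + Σ_k P[i][k]·h[k].
  h[0] = 1 + 3/10·h[0] + 2/5·h[1]
  h[1] = 1 + 3/5·h[0] + 1/5·h[1]
Solving the 2×2 linear system over states ≠ 2 gives exactly h = [15/4, 65/16, 0] (h[2] = 0 is the target).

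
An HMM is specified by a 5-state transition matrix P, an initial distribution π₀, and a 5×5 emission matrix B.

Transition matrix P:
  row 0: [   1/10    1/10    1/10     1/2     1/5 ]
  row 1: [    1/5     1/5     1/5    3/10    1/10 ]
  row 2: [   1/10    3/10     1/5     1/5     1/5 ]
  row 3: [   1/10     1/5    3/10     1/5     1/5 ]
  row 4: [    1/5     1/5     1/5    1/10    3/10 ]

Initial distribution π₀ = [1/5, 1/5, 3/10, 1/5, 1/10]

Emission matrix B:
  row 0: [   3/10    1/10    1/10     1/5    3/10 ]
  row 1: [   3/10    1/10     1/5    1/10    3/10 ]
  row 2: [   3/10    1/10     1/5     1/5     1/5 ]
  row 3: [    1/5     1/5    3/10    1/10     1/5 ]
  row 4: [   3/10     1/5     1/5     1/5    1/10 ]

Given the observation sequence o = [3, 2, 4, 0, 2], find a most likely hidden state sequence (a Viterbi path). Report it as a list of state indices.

path = [0, 3, 1, 0, 3]

t=0: δ = [4.000e-02, 2.000e-02, 6.000e-02, 2.000e-02, 2.000e-02]  (obs o_0=3)
t=1: δ = [6.000e-04, 3.600e-03, 2.400e-03, 6.000e-03, 2.400e-03]  ψ = [2, 2, 2, 0, 2]  (obs o_1=2)
t=2: δ = [2.160e-04, 3.600e-04, 3.600e-04, 2.400e-04, 1.200e-04]  ψ = [1, 3, 3, 3, 3]  (obs o_2=4)
t=3: δ = [2.160e-05, 3.240e-05, 2.160e-05, 2.160e-05, 2.160e-05]  ψ = [1, 2, 1, 0, 2]  (obs o_3=0)
t=4: δ = [6.480e-07, 1.296e-06, 1.296e-06, 3.240e-06, 1.296e-06]  ψ = [1, 1, 1, 0, 4]  (obs o_4=2)
backtrack: best end state = 3; path = [0, 3, 1, 0, 3]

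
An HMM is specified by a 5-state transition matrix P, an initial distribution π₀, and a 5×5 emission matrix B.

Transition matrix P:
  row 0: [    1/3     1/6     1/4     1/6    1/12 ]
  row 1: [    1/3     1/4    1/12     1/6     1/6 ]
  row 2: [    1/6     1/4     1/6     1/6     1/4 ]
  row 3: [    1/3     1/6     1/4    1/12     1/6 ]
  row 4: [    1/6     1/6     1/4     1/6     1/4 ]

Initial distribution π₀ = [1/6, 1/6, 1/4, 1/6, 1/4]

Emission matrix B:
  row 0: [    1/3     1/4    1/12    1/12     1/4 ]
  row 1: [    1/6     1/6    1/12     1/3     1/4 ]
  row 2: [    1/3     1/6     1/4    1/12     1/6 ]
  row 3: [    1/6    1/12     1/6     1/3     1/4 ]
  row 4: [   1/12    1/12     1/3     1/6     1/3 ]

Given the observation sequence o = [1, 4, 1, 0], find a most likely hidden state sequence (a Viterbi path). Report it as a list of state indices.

t=0: δ = [4.167e-02, 2.778e-02, 4.167e-02, 1.389e-02, 2.083e-02]  (obs o_0=1)
t=1: δ = [3.472e-03, 2.604e-03, 1.736e-03, 1.736e-03, 3.472e-03]  ψ = [0, 2, 0, 0, 2]  (obs o_1=4)
t=2: δ = [2.894e-04, 1.085e-04, 1.447e-04, 4.823e-05, 7.234e-05]  ψ = [0, 1, 0, 0, 4]  (obs o_2=1)
t=3: δ = [3.215e-05, 8.038e-06, 2.411e-05, 8.038e-06, 3.014e-06]  ψ = [0, 0, 0, 0, 2]  (obs o_3=0)
backtrack: best end state = 0; path = [0, 0, 0, 0]

path = [0, 0, 0, 0]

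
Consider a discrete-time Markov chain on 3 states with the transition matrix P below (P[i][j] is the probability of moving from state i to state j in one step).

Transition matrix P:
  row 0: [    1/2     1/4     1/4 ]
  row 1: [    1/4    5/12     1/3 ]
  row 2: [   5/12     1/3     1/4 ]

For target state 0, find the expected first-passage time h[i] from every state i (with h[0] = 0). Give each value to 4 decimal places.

h = [0.0000, 3.3191, 2.8085]

First-step conditioning: h[0] = 0; for i ≠ 0, h[i] = 1 + Σ_k P[i][k]·h[k].
  h[1] = 1 + 5/12·h[1] + 1/3·h[2]
  h[2] = 1 + 1/3·h[1] + 1/4·h[2]
Solving the 2×2 linear system over states ≠ 0 gives exactly h = [0, 156/47, 132/47] (h[0] = 0 is the target).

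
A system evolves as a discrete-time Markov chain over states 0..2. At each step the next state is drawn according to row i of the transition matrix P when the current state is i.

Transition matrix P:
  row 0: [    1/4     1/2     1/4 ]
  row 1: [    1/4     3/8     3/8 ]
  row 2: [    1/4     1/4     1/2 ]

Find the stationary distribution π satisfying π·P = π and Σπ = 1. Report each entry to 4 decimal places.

π = [0.2500, 0.3571, 0.3929]

Balance equations π_j = Σ_i π_i·P[i][j]:
  π_0 = 1/4·π_0 + 1/4·π_1 + 1/4·π_2
  π_1 = 1/2·π_0 + 3/8·π_1 + 1/4·π_2
  normalize: π_0 + π_1 + π_2 = 1
Solving the linear system gives exactly π = [1/4, 5/14, 11/28].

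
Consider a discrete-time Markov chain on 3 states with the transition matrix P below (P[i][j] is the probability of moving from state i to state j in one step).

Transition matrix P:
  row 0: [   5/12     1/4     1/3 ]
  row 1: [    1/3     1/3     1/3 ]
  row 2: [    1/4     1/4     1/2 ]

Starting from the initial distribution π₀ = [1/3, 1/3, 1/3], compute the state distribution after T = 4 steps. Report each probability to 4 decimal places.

π = [0.3273, 0.2727, 0.3999]

t=0: π = [0.3333, 0.3333, 0.3333]
t=1: π = [0.3333, 0.2778, 0.3889]
t=2: π = [0.3287, 0.2731, 0.3981]
t=3: π = [0.3275, 0.2728, 0.3997]
t=4: π = [0.3273, 0.2727, 0.3999]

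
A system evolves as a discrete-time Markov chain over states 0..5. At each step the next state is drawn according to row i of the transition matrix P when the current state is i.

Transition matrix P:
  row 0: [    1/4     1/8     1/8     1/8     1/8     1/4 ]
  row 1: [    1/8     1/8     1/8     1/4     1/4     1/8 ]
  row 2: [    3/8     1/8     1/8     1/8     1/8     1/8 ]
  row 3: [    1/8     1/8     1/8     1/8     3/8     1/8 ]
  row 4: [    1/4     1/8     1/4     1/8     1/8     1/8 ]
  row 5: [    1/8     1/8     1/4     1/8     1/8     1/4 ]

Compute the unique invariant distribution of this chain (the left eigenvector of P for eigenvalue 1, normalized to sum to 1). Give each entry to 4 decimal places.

π = [0.2162, 0.1250, 0.1687, 0.1406, 0.1758, 0.1737]

Balance equations π_j = Σ_i π_i·P[i][j]:
  π_0 = 1/4·π_0 + 1/8·π_1 + 3/8·π_2 + 1/8·π_3 + 1/4·π_4 + 1/8·π_5
  π_1 = 1/8·π_0 + 1/8·π_1 + 1/8·π_2 + 1/8·π_3 + 1/8·π_4 + 1/8·π_5
  π_2 = 1/8·π_0 + 1/8·π_1 + 1/8·π_2 + 1/8·π_3 + 1/4·π_4 + 1/4·π_5
  π_3 = 1/8·π_0 + 1/4·π_1 + 1/8·π_2 + 1/8·π_3 + 1/8·π_4 + 1/8·π_5
  π_4 = 1/8·π_0 + 1/4·π_1 + 1/8·π_2 + 3/8·π_3 + 1/8·π_4 + 1/8·π_5
  normalize: π_0 + π_1 + π_2 + π_3 + π_4 + π_5 = 1
Solving the linear system gives exactly π = [3597/16640, 1/8, 2807/16640, 9/64, 45/256, 2891/16640].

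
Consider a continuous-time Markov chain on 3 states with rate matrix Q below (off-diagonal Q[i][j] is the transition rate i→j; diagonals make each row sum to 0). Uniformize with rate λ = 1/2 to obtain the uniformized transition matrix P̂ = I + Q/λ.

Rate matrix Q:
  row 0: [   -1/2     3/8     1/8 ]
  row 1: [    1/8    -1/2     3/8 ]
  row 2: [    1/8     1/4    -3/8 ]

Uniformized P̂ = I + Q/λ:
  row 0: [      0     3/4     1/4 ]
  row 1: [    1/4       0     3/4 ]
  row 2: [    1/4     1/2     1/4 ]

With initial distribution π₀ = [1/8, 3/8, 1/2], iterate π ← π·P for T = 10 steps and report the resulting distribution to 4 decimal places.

t=0: π = [0.1250, 0.3750, 0.5000]
t=1: π = [0.2188, 0.3438, 0.4375]
t=2: π = [0.1953, 0.3828, 0.4219]
t=3: π = [0.2012, 0.3574, 0.4414]
t=4: π = [0.1997, 0.3716, 0.4287]
t=5: π = [0.2001, 0.3641, 0.4358]
t=6: π = [0.2000, 0.3680, 0.4321]
t=7: π = [0.2000, 0.3660, 0.4340]
t=8: π = [0.2000, 0.3670, 0.4330]
t=9: π = [0.2000, 0.3665, 0.4335]
t=10: π = [0.2000, 0.3667, 0.4333]

π = [0.2000, 0.3667, 0.4333]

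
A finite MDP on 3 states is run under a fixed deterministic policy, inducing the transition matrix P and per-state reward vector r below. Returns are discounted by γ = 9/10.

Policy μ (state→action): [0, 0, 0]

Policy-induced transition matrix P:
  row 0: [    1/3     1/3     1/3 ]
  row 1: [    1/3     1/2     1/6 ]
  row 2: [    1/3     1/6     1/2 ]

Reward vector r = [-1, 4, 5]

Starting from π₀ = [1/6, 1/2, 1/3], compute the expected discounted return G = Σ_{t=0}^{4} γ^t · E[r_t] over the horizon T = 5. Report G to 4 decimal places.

t=0: π = [0.1667, 0.5000, 0.3333], E[r] = 3.5000, γ^t·E[r] = 3.500000, running G = 3.500000
t=1: π = [0.3333, 0.3611, 0.3056], E[r] = 2.6389, γ^t·E[r] = 2.375000, running G = 5.875000
t=2: π = [0.3333, 0.3426, 0.3241], E[r] = 2.6574, γ^t·E[r] = 2.152500, running G = 8.027500
t=3: π = [0.3333, 0.3364, 0.3302], E[r] = 2.6636, γ^t·E[r] = 1.941750, running G = 9.969250
t=4: π = [0.3333, 0.3344, 0.3323], E[r] = 2.6656, γ^t·E[r] = 1.748925, running G = 11.718175

G = 11.7182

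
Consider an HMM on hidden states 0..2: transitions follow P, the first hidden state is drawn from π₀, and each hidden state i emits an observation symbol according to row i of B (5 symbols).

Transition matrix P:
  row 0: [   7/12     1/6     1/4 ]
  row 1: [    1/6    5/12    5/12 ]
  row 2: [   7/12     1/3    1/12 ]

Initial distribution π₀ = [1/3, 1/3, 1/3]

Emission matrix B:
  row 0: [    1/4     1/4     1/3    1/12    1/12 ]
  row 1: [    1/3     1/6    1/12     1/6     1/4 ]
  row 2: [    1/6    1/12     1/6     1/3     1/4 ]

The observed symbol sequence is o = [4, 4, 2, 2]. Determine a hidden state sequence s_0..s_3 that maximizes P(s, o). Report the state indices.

path = [1, 2, 0, 0]

t=0: δ = [2.778e-02, 8.333e-02, 8.333e-02]  (obs o_0=4)
t=1: δ = [4.051e-03, 8.681e-03, 8.681e-03]  ψ = [2, 1, 1]  (obs o_1=4)
t=2: δ = [1.688e-03, 3.014e-04, 6.028e-04]  ψ = [2, 1, 1]  (obs o_2=2)
t=3: δ = [3.282e-04, 2.344e-05, 7.033e-05]  ψ = [0, 0, 0]  (obs o_3=2)
backtrack: best end state = 0; path = [1, 2, 0, 0]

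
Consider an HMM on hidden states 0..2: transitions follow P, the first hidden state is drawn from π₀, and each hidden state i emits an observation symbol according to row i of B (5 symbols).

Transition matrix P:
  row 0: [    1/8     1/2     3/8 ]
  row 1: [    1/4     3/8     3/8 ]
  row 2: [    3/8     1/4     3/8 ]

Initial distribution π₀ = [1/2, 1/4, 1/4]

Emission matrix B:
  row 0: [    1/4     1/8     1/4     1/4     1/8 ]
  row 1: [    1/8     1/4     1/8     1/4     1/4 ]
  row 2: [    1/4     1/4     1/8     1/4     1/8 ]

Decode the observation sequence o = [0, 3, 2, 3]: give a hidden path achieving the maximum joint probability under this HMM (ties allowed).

t=0: δ = [1.250e-01, 3.125e-02, 6.250e-02]  (obs o_0=0)
t=1: δ = [5.859e-03, 1.562e-02, 1.172e-02]  ψ = [2, 0, 0]  (obs o_1=3)
t=2: δ = [1.099e-03, 7.324e-04, 7.324e-04]  ψ = [2, 1, 1]  (obs o_2=2)
t=3: δ = [6.866e-05, 1.373e-04, 1.030e-04]  ψ = [2, 0, 0]  (obs o_3=3)
backtrack: best end state = 1; path = [0, 2, 0, 1]

path = [0, 2, 0, 1]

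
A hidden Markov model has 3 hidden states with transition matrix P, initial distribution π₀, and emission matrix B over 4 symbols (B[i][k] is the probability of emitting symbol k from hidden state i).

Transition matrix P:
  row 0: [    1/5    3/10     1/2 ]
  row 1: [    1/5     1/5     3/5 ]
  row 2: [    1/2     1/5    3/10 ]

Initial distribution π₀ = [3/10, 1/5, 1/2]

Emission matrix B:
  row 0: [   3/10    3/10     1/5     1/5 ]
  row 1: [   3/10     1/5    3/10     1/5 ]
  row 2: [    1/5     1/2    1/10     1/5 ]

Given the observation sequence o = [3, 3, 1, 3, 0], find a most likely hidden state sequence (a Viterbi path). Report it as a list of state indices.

path = [2, 0, 2, 0, 2]

t=0: δ = [6.000e-02, 4.000e-02, 1.000e-01]  (obs o_0=3)
t=1: δ = [1.000e-02, 4.000e-03, 6.000e-03]  ψ = [2, 2, 0]  (obs o_1=3)
t=2: δ = [9.000e-04, 6.000e-04, 2.500e-03]  ψ = [2, 0, 0]  (obs o_2=1)
t=3: δ = [2.500e-04, 1.000e-04, 1.500e-04]  ψ = [2, 2, 2]  (obs o_3=3)
t=4: δ = [2.250e-05, 2.250e-05, 2.500e-05]  ψ = [2, 0, 0]  (obs o_4=0)
backtrack: best end state = 2; path = [2, 0, 2, 0, 2]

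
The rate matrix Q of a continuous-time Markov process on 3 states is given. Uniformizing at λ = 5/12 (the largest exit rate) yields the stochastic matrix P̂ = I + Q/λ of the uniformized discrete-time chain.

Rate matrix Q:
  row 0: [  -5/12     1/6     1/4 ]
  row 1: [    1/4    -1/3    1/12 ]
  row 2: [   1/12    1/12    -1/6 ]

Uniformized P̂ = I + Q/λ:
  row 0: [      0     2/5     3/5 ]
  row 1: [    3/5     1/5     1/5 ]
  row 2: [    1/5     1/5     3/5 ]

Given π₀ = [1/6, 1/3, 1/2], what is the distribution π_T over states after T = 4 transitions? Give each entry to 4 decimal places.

π = [0.2472, 0.2515, 0.5013]

t=0: π = [0.1667, 0.3333, 0.5000]
t=1: π = [0.3000, 0.2333, 0.4667]
t=2: π = [0.2333, 0.2600, 0.5067]
t=3: π = [0.2573, 0.2467, 0.4960]
t=4: π = [0.2472, 0.2515, 0.5013]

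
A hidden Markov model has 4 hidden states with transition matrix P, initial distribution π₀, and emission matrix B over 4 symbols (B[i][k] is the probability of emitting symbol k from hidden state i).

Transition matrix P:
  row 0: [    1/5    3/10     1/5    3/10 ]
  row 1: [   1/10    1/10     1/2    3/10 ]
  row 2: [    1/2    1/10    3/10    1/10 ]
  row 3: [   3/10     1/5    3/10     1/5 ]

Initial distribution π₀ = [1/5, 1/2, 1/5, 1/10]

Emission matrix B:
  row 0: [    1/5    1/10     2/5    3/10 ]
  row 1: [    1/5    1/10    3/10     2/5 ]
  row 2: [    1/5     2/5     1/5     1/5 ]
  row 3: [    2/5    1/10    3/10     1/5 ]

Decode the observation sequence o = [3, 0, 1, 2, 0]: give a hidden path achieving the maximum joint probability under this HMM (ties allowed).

path = [1, 3, 2, 0, 3]

t=0: δ = [6.000e-02, 2.000e-01, 4.000e-02, 2.000e-02]  (obs o_0=3)
t=1: δ = [4.000e-03, 4.000e-03, 2.000e-02, 2.400e-02]  ψ = [1, 1, 1, 1]  (obs o_1=0)
t=2: δ = [1.000e-03, 4.800e-04, 2.880e-03, 4.800e-04]  ψ = [2, 3, 3, 3]  (obs o_2=1)
t=3: δ = [5.760e-04, 9.000e-05, 1.728e-04, 9.000e-05]  ψ = [2, 0, 2, 0]  (obs o_3=2)
t=4: δ = [2.304e-05, 3.456e-05, 2.304e-05, 6.912e-05]  ψ = [0, 0, 0, 0]  (obs o_4=0)
backtrack: best end state = 3; path = [1, 3, 2, 0, 3]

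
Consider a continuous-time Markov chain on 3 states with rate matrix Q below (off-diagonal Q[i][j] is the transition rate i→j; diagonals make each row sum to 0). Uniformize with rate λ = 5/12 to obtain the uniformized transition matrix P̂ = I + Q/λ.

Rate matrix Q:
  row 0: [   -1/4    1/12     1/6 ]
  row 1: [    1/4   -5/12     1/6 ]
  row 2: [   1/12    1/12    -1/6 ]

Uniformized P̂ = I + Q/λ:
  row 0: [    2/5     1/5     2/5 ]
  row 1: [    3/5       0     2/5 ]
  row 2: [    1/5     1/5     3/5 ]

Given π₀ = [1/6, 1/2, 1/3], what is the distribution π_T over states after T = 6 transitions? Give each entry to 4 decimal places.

t=0: π = [0.1667, 0.5000, 0.3333]
t=1: π = [0.4333, 0.1000, 0.4667]
t=2: π = [0.3267, 0.1800, 0.4933]
t=3: π = [0.3373, 0.1640, 0.4987]
t=4: π = [0.3331, 0.1672, 0.4997]
t=5: π = [0.3335, 0.1666, 0.4999]
t=6: π = [0.3333, 0.1667, 0.5000]

π = [0.3333, 0.1667, 0.5000]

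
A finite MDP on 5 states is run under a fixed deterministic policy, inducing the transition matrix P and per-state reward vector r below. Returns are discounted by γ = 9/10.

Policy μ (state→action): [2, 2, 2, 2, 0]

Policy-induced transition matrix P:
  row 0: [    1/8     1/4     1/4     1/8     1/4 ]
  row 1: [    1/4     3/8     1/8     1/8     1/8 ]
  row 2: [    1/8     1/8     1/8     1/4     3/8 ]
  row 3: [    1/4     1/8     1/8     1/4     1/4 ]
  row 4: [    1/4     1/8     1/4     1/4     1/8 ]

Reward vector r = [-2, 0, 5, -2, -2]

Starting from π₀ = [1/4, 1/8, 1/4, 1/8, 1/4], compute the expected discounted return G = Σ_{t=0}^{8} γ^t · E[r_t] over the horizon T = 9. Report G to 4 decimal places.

G = -1.7898

t=0: π = [0.2500, 0.1250, 0.2500, 0.1250, 0.2500], E[r] = 0.0000, γ^t·E[r] = 0.000000, running G = 0.000000
t=1: π = [0.1875, 0.1875, 0.1875, 0.2031, 0.2344], E[r] = -0.3125, γ^t·E[r] = -0.281250, running G = -0.281250
t=2: π = [0.2031, 0.1953, 0.1777, 0.2031, 0.2207], E[r] = -0.3652, γ^t·E[r] = -0.295840, running G = -0.577090
t=3: π = [0.2024, 0.1992, 0.1780, 0.2002, 0.2202], E[r] = -0.3557, γ^t·E[r] = -0.259315, running G = -0.836405
t=4: π = [0.2025, 0.2001, 0.1778, 0.1998, 0.2198], E[r] = -0.3550, γ^t·E[r] = -0.232923, running G = -1.069327
t=5: π = [0.2025, 0.2003, 0.1778, 0.1997, 0.2197], E[r] = -0.3548, γ^t·E[r] = -0.209534, running G = -1.278861
t=6: π = [0.2025, 0.2004, 0.1778, 0.1997, 0.2197], E[r] = -0.3548, γ^t·E[r] = -0.188550, running G = -1.467411
t=7: π = [0.2025, 0.2004, 0.1778, 0.1996, 0.2197], E[r] = -0.3548, γ^t·E[r] = -0.169689, running G = -1.637099
t=8: π = [0.2025, 0.2004, 0.1778, 0.1996, 0.2197], E[r] = -0.3548, γ^t·E[r] = -0.152718, running G = -1.789818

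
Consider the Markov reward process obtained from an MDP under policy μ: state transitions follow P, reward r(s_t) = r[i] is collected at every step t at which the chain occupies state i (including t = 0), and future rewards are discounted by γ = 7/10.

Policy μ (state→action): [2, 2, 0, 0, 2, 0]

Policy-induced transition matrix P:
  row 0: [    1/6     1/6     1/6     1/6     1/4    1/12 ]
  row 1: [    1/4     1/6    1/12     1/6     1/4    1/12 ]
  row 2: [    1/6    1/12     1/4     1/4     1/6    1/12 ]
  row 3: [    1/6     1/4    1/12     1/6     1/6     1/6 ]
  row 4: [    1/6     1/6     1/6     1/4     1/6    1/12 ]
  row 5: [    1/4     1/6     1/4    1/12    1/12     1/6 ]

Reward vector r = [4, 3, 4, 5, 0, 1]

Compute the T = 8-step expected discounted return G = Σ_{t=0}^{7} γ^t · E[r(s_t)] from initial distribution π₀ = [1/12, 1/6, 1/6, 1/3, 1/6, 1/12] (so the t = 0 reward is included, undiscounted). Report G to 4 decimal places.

t=0: π = [0.0833, 0.1667, 0.1667, 0.3333, 0.1667, 0.0833], E[r] = 3.2500, γ^t·E[r] = 3.250000, running G = 3.250000
t=1: π = [0.1875, 0.1806, 0.1458, 0.1875, 0.1806, 0.1181], E[r] = 2.9306, γ^t·E[r] = 2.051389, running G = 5.301389
t=2: π = [0.1916, 0.1701, 0.1580, 0.1840, 0.1875, 0.1088], E[r] = 2.9375, γ^t·E[r] = 1.439375, running G = 6.740764
t=3: π = [0.1899, 0.1688, 0.1594, 0.1864, 0.1877, 0.1077], E[r] = 2.9434, γ^t·E[r] = 1.009581, running G = 7.750344
t=4: π = [0.1897, 0.1689, 0.1593, 0.1866, 0.1876, 0.1078], E[r] = 2.9438, γ^t·E[r] = 0.706813, running G = 8.457158
t=5: π = [0.1897, 0.1689, 0.1593, 0.1866, 0.1876, 0.1079], E[r] = 2.9438, γ^t·E[r] = 0.494759, running G = 8.951917
t=6: π = [0.1897, 0.1689, 0.1593, 0.1866, 0.1876, 0.1079], E[r] = 2.9438, γ^t·E[r] = 0.346331, running G = 9.298248
t=7: π = [0.1897, 0.1689, 0.1593, 0.1866, 0.1876, 0.1079], E[r] = 2.9438, γ^t·E[r] = 0.242431, running G = 9.540679

G = 9.5407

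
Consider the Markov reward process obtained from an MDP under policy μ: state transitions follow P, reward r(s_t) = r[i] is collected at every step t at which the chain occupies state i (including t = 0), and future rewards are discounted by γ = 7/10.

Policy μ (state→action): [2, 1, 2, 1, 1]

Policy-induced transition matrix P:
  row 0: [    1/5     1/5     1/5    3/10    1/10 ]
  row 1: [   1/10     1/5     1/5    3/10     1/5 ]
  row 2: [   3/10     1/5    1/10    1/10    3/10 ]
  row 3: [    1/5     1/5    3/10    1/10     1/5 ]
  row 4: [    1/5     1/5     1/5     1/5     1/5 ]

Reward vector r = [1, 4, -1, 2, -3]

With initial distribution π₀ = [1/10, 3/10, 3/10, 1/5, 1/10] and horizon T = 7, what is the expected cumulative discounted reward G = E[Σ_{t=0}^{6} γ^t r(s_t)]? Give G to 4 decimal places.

G = 2.2889

t=0: π = [0.1000, 0.3000, 0.3000, 0.2000, 0.1000], E[r] = 1.1000, γ^t·E[r] = 1.100000, running G = 1.100000
t=1: π = [0.2000, 0.2000, 0.1900, 0.1900, 0.2200], E[r] = 0.5300, γ^t·E[r] = 0.371000, running G = 1.471000
t=2: π = [0.1990, 0.2000, 0.2000, 0.2020, 0.1990], E[r] = 0.6060, γ^t·E[r] = 0.296940, running G = 1.767940
t=3: π = [0.2000, 0.2000, 0.2002, 0.1997, 0.2001], E[r] = 0.5989, γ^t·E[r] = 0.205423, running G = 1.973363
t=4: π = [0.2000, 0.2000, 0.2000, 0.2000, 0.2000], E[r] = 0.6000, γ^t·E[r] = 0.144067, running G = 2.117430
t=5: π = [0.2000, 0.2000, 0.2000, 0.2000, 0.2000], E[r] = 0.6000, γ^t·E[r] = 0.100846, running G = 2.218276
t=6: π = [0.2000, 0.2000, 0.2000, 0.2000, 0.2000], E[r] = 0.6000, γ^t·E[r] = 0.070589, running G = 2.288864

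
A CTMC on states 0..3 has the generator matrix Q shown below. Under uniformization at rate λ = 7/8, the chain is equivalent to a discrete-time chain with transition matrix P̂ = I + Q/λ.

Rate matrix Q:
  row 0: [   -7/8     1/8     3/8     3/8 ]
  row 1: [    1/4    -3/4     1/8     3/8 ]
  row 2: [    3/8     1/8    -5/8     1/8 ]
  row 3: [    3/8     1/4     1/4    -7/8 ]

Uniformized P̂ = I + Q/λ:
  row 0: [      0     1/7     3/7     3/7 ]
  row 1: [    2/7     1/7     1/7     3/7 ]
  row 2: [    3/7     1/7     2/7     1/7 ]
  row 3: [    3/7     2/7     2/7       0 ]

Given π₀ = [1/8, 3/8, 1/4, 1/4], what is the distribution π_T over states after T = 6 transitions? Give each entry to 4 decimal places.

t=0: π = [0.1250, 0.3750, 0.2500, 0.2500]
t=1: π = [0.3214, 0.1786, 0.2500, 0.2500]
t=2: π = [0.2653, 0.1786, 0.3061, 0.2500]
t=3: π = [0.2894, 0.1786, 0.2981, 0.2340]
t=4: π = [0.2791, 0.1763, 0.3015, 0.2431]
t=5: π = [0.2838, 0.1776, 0.3004, 0.2382]
t=6: π = [0.2816, 0.1769, 0.3009, 0.2407]

π = [0.2816, 0.1769, 0.3009, 0.2407]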